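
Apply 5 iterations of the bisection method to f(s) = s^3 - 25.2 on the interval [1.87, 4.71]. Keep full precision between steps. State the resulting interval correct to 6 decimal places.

[2.846250, 2.935000]

f(1.870000) = -18.660797, f(4.710000) = 79.287111 (opposite signs)
step 1: m = 3.290000, f(m) = 10.411289 > 0 → root in [1.870000, 3.290000]
step 2: m = 2.580000, f(m) = -8.026488 < 0 → root in [2.580000, 3.290000]
step 3: m = 2.935000, f(m) = 0.082750 > 0 → root in [2.580000, 2.935000]
step 4: m = 2.757500, f(m) = -4.232504 < 0 → root in [2.757500, 2.935000]
step 5: m = 2.846250, f(m) = -2.142133 < 0 → root in [2.846250, 2.935000]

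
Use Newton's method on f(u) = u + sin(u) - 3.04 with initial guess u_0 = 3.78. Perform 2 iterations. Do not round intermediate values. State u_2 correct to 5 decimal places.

Newton update: u ← u − f(u)/f'(u).
f'(u) = 1 + cos(u)
u_0 = 3.780000: f = 0.144083, f' = 0.196954 → u_1 = 3.780000 - (0.144083)/(0.196954) = 3.048445
u_1 = 3.048445: f = 0.101458, f' = 0.004335 → u_2 = 3.048445 - (0.101458)/(0.004335) = -20.355378

-20.35538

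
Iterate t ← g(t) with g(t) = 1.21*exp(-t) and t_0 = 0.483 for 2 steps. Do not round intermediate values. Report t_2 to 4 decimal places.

0.5736

t_1 = g(0.483000) = 0.746485
t_2 = g(0.746485) = 0.573576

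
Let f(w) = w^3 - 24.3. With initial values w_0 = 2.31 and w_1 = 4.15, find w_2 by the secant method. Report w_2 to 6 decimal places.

Secant update: w_(k+1) = w_k − f(w_k)·(w_k − w_(k-1))/(f(w_k) − f(w_(k-1))).
f(w_0) = -11.973609, f(w_1) = 47.173375
w_2 = 4.150000 - (47.173375)·(4.150000 - 2.310000)/(47.173375 - (-11.973609)) = 2.682486; f(w_2) = -4.997546

2.682486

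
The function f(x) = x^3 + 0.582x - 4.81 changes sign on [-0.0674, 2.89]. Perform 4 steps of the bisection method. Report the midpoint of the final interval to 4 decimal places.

1.5037

f(-0.067400) = -4.849533, f(2.890000) = 21.009549 (opposite signs)
step 1: m = 1.411300, f(m) = -1.177642 < 0 → root in [1.411300, 2.890000]
step 2: m = 2.150650, f(m) = 6.389070 > 0 → root in [1.411300, 2.150650]
step 3: m = 1.780975, f(m) = 1.875552 > 0 → root in [1.411300, 1.780975]
step 4: m = 1.596138, f(m) = 0.185360 > 0 → root in [1.411300, 1.596138]
Midpoint of [1.411300, 1.596138] = 1.503719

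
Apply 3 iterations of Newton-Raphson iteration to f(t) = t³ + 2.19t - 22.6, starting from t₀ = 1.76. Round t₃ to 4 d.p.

2.5703

f'(t) = 3t² + 2.19
t_0 = 1.760000: f = -13.293824, f' = 11.482800 → t_1 = 1.760000 - (-13.293824)/(11.482800) = 2.917716
t_1 = 2.917716: f = 8.628515, f' = 27.729204 → t_2 = 2.917716 - (8.628515)/(27.729204) = 2.606546
t_2 = 2.606546: f = 0.817413, f' = 22.572239 → t_3 = 2.606546 - (0.817413)/(22.572239) = 2.570332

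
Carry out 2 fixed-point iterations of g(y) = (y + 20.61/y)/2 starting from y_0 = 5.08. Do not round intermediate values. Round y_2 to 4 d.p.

y_1 = g(5.080000) = 4.568543
y_2 = g(4.568543) = 4.539914

4.5399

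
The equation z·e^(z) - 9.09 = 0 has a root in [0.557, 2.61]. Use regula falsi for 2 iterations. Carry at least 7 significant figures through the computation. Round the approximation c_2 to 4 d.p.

f(0.557000) = -8.117796, f(2.610000) = 26.403523
step 1: c = 1.039769, f(c) = -6.148945 < 0 → new bracket [1.039769, 2.610000]
step 2: c = 1.336376, f(c) = -4.004788 < 0 → new bracket [1.336376, 2.610000]

1.3364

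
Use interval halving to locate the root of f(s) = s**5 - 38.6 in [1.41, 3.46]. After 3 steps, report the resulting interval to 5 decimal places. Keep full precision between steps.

f(1.410000) = -33.026916, f(3.460000) = 457.284455 (opposite signs)
step 1: m = 2.435000, f(m) = 47.004152 > 0 → root in [1.410000, 2.435000]
step 2: m = 1.922500, f(m) = -12.337761 < 0 → root in [1.922500, 2.435000]
step 3: m = 2.178750, f(m) = 10.494970 > 0 → root in [1.922500, 2.178750]

[1.92250, 2.17875]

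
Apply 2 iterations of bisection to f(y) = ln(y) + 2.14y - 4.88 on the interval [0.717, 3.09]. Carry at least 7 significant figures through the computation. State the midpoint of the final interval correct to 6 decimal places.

f(0.717000) = -3.678299, f(3.090000) = 2.860771 (opposite signs)
step 1: m = 1.903500, f(m) = -0.162816 < 0 → root in [1.903500, 3.090000]
step 2: m = 2.496750, f(m) = 1.378035 > 0 → root in [1.903500, 2.496750]
Midpoint of [1.903500, 2.496750] = 2.200125

2.200125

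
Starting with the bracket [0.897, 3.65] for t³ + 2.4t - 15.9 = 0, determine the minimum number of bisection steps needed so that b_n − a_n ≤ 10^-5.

Initial width b − a = 3.65 − 0.897 = 2.753000.
After n steps the width is (b−a)/2^n; need (b−a)/2^n ≤ 10^-5.
So n ≥ log₂(2.753000/10^-5) = log₂(275300.0000) ≈ 18.0706.
Hence n = 19.

19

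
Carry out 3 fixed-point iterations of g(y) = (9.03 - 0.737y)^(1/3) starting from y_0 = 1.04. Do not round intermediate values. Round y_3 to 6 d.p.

y_1 = g(1.040000) = 2.021723
y_2 = g(2.021723) = 1.960907
y_3 = g(1.960907) = 1.964785

1.964785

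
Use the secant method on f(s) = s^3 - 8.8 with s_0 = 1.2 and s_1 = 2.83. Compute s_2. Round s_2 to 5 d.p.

1.75057

f(s_0) = -7.072000, f(s_1) = 13.865187
s_2 = 2.830000 - (13.865187)·(2.830000 - 1.200000)/(13.865187 - (-7.072000)) = 1.750569; f(s_2) = -3.435398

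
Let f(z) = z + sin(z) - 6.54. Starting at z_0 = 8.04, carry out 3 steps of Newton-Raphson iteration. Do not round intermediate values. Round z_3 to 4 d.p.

6.3729

Newton update: z ← z − f(z)/f'(z).
f'(z) = 1 + cos(z)
z_0 = 8.040000: f = 2.482748, f' = 0.815053 → z_1 = 8.040000 - (2.482748)/(0.815053) = 4.993879
z_1 = 4.993879: f = -2.506763, f' = 1.277788 → z_2 = 4.993879 - (-2.506763)/(1.277788) = 6.955679
z_2 = 6.955679: f = 1.038617, f' = 1.782271 → z_3 = 6.955679 - (1.038617)/(1.782271) = 6.372929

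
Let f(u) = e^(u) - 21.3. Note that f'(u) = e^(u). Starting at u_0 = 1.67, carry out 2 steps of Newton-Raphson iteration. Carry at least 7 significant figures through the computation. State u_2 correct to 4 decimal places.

u_0 = 1.670000: f = -15.987832, f' = 5.312168 → u_1 = 1.670000 - (-15.987832)/(5.312168) = 4.679662
u_1 = 4.679662: f = 86.433706, f' = 107.733706 → u_2 = 4.679662 - (86.433706)/(107.733706) = 3.877372

3.8774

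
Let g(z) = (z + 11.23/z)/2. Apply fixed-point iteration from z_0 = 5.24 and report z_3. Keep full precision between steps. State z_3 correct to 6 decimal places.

z_1 = g(5.240000) = 3.691565
z_2 = g(3.691565) = 3.366818
z_3 = g(3.366818) = 3.351156

3.351156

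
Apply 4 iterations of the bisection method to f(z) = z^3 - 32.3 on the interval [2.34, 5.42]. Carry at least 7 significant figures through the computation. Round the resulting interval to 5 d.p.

[3.11000, 3.30250]

f(2.340000) = -19.487096, f(5.420000) = 126.920088 (opposite signs)
step 1: m = 3.880000, f(m) = 26.111072 > 0 → root in [2.340000, 3.880000]
step 2: m = 3.110000, f(m) = -2.219769 < 0 → root in [3.110000, 3.880000]
step 3: m = 3.495000, f(m) = 10.391512 > 0 → root in [3.110000, 3.495000]
step 4: m = 3.302500, f(m) = 3.718737 > 0 → root in [3.110000, 3.302500]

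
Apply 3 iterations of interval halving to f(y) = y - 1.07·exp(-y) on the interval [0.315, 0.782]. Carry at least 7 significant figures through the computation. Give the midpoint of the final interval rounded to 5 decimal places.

0.57769

f(0.315000) = -0.465874, f(0.782000) = 0.292486 (opposite signs)
step 1: m = 0.548500, f(m) = -0.069763 < 0 → root in [0.548500, 0.782000]
step 2: m = 0.665250, f(m) = 0.115115 > 0 → root in [0.548500, 0.665250]
step 3: m = 0.606875, f(m) = 0.023670 > 0 → root in [0.548500, 0.606875]
Midpoint of [0.548500, 0.606875] = 0.577688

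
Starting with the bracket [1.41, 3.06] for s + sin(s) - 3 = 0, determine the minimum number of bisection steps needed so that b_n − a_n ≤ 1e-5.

18

Initial width b − a = 3.06 − 1.41 = 1.650000.
After n steps the width is (b−a)/2^n; need (b−a)/2^n ≤ 1e-5.
So n ≥ log₂(1.650000/1e-5) = log₂(165000.0000) ≈ 17.3321.
Hence n = 18.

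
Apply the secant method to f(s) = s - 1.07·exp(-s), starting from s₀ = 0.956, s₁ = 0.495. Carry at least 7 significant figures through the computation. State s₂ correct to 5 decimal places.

0.59827

Secant update: s_(k+1) = s_k − f(s_k)·(s_k − s_(k-1))/(f(s_k) − f(s_(k-1))).
f(s_0) = 0.544663, f(s_1) = -0.157241
s_2 = 0.495000 - (-0.157241)·(0.495000 - 0.956000)/(-0.157241 - (0.544663)) = 0.598274; f(s_2) = 0.010030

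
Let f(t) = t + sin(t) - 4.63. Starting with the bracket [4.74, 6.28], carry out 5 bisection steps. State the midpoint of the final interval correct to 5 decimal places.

5.38969

f(4.740000) = -0.889619, f(6.280000) = 1.646815 (opposite signs)
step 1: m = 5.510000, f(m) = 0.181582 > 0 → root in [4.740000, 5.510000]
step 2: m = 5.125000, f(m) = -0.421077 < 0 → root in [5.125000, 5.510000]
step 3: m = 5.317500, f(m) = -0.134939 < 0 → root in [5.317500, 5.510000]
step 4: m = 5.413750, f(m) = 0.019785 > 0 → root in [5.317500, 5.413750]
step 5: m = 5.365625, f(m) = -0.058496 < 0 → root in [5.365625, 5.413750]
Midpoint of [5.365625, 5.413750] = 5.389687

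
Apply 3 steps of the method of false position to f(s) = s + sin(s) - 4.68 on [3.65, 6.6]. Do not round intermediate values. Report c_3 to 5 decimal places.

False-position update: c = (a·f(b) − b·f(a))/(f(b) − f(a)); replace the endpoint whose sign matches f(c).
f(3.650000) = -1.516787, f(6.600000) = 2.231541
step 1: c = 4.843738, f(c) = -0.827648 < 0 → new bracket [4.843738, 6.600000]
step 2: c = 5.318886, f(c) = -0.182764 < 0 → new bracket [5.318886, 6.600000]
step 3: c = 5.415867, f(c) = -0.026730 < 0 → new bracket [5.415867, 6.600000]

5.41587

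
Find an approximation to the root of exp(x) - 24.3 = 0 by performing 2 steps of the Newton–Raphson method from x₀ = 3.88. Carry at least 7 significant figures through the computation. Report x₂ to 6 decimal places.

f'(x) = exp(x)
x_0 = 3.880000: f = 24.124215, f' = 48.424215 → x_1 = 3.880000 - (24.124215)/(48.424215) = 3.381815
x_1 = 3.381815: f = 5.124129, f' = 29.424129 → x_2 = 3.381815 - (5.124129)/(29.424129) = 3.207668

3.207668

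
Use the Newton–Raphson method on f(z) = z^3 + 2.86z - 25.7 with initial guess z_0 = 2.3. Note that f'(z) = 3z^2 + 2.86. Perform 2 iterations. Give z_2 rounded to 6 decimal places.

z_0 = 2.300000: f = -6.955000, f' = 18.730000 → z_1 = 2.300000 - (-6.955000)/(18.730000) = 2.671329
z_1 = 2.671329: f = 1.002611, f' = 24.268003 → z_2 = 2.671329 - (1.002611)/(24.268003) = 2.630015

2.630015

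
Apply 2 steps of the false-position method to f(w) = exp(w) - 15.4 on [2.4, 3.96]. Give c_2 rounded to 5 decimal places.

False-position update: c = (a·f(b) − b·f(a))/(f(b) − f(a)); replace the endpoint whose sign matches f(c).
f(2.400000) = -4.376824, f(3.960000) = 37.057326
step 1: c = 2.564788, f(c) = -2.402099 < 0 → new bracket [2.564788, 3.960000]
step 2: c = 2.649722, f(c) = -1.249901 < 0 → new bracket [2.649722, 3.960000]

2.64972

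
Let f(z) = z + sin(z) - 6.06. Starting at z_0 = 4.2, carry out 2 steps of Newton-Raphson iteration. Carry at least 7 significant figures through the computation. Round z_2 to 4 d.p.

-365.8638

Newton update: z ← z − f(z)/f'(z).
f'(z) = 1 + cos(z)
z_0 = 4.200000: f = -2.731576, f' = 0.509739 → z_1 = 4.200000 - (-2.731576)/(0.509739) = 9.558771
z_1 = 9.558771: f = 3.365179, f' = 0.008964 → z_2 = 9.558771 - (3.365179)/(0.008964) = -365.863827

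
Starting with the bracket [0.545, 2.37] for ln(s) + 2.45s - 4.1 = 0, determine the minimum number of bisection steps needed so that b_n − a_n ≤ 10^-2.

8

Initial width b − a = 2.37 − 0.545 = 1.825000.
After n steps the width is (b−a)/2^n; need (b−a)/2^n ≤ 10^-2.
So n ≥ log₂(1.825000/10^-2) = log₂(182.5000) ≈ 7.5118.
Hence n = 8.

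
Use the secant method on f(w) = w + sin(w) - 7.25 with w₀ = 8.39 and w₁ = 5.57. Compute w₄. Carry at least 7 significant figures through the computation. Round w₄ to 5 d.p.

f(w_0) = 1.999749, f(w_1) = -2.334246
w_2 = 5.570000 - (-2.334246)·(5.570000 - 8.390000)/(-2.334246 - (1.999749)) = 7.088824; f(w_2) = 0.560096
w_3 = 7.088824 - (0.560096)·(7.088824 - 5.570000)/(0.560096 - (-2.334246)) = 6.794910; f(w_3) = 0.034591
w_4 = 6.794910 - (0.034591)·(6.794910 - 7.088824)/(0.034591 - (0.560096)) = 6.775563; f(w_4) = -0.001715

6.77556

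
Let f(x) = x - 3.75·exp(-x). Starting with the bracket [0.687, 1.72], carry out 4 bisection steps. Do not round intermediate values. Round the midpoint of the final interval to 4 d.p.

1.1712

f(0.687000) = -1.199561, f(1.720000) = 1.048502 (opposite signs)
step 1: m = 1.203500, f(m) = 0.077968 > 0 → root in [0.687000, 1.203500]
step 2: m = 0.945250, f(m) = -0.511934 < 0 → root in [0.945250, 1.203500]
step 3: m = 1.074375, f(m) = -0.206292 < 0 → root in [1.074375, 1.203500]
step 4: m = 1.138937, f(m) = -0.061659 < 0 → root in [1.138937, 1.203500]
Midpoint of [1.138937, 1.203500] = 1.171219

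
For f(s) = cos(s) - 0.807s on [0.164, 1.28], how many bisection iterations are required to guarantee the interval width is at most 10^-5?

17

Initial width b − a = 1.28 − 0.164 = 1.116000.
After n steps the width is (b−a)/2^n; need (b−a)/2^n ≤ 10^-5.
So n ≥ log₂(1.116000/10^-5) = log₂(111600.0000) ≈ 16.7680.
Hence n = 17.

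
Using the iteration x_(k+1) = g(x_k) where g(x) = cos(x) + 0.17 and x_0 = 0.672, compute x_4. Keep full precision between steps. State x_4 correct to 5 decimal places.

x_1 = g(0.672000) = 0.952578
x_2 = g(0.952578) = 0.749584
x_3 = g(0.749584) = 0.901972
x_4 = g(0.901972) = 0.790064

0.79006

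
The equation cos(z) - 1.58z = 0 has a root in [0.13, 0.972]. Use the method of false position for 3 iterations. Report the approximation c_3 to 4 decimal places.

0.5420

False-position update: c = (a·f(b) − b·f(a))/(f(b) − f(a)); replace the endpoint whose sign matches f(c).
f(0.130000) = 0.786162, f(0.972000) = -0.972111
step 1: c = 0.506476, f(c) = 0.074227 > 0 → new bracket [0.506476, 0.972000]
step 2: c = 0.539500, f(c) = 0.005555 > 0 → new bracket [0.539500, 0.972000]
step 3: c = 0.541958, f(c) = 0.000407 > 0 → new bracket [0.541958, 0.972000]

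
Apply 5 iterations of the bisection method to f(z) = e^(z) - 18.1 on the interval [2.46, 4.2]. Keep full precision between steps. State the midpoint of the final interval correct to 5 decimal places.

f(2.460000) = -6.395188, f(4.200000) = 48.586331 (opposite signs)
step 1: m = 3.330000, f(m) = 9.838342 > 0 → root in [2.460000, 3.330000]
step 2: m = 2.895000, f(m) = -0.016499 < 0 → root in [2.895000, 3.330000]
step 3: m = 3.112500, f(m) = 4.377167 > 0 → root in [2.895000, 3.112500]
step 4: m = 3.003750, f(m) = 2.060999 > 0 → root in [2.895000, 3.003750]
step 5: m = 2.949375, f(m) = 0.994016 > 0 → root in [2.895000, 2.949375]
Midpoint of [2.895000, 2.949375] = 2.922187

2.92219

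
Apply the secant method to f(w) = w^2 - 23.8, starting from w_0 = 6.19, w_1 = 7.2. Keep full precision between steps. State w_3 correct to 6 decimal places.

f(w_0) = 14.516100, f(w_1) = 28.040000
w_2 = 7.200000 - (28.040000)·(7.200000 - 6.190000)/(28.040000 - (14.516100)) = 5.105900; f(w_2) = 2.270214
w_3 = 5.105900 - (2.270214)·(5.105900 - 7.200000)/(2.270214 - (28.040000)) = 4.921418; f(w_3) = 0.420357

4.921418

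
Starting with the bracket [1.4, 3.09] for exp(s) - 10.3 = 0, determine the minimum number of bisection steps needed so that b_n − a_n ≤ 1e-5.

Initial width b − a = 3.09 − 1.4 = 1.690000.
After n steps the width is (b−a)/2^n; need (b−a)/2^n ≤ 1e-5.
So n ≥ log₂(1.690000/1e-5) = log₂(169000.0000) ≈ 17.3667.
Hence n = 18.

18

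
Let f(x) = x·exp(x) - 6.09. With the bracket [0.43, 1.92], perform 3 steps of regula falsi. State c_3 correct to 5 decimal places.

f(0.430000) = -5.428979, f(1.920000) = 7.006240
step 1: c = 1.080506, f(c) = -2.906649 < 0 → new bracket [1.080506, 1.920000]
step 2: c = 1.326661, f(c) = -1.090555 < 0 → new bracket [1.326661, 1.920000]
step 3: c = 1.406578, f(c) = -0.348401 < 0 → new bracket [1.406578, 1.920000]

1.40658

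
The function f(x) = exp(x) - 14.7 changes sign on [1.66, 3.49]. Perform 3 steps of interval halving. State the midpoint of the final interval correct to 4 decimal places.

f(1.660000) = -9.440689, f(3.490000) = 18.085948 (opposite signs)
step 1: m = 2.575000, f(m) = -1.568683 < 0 → root in [2.575000, 3.490000]
step 2: m = 3.032500, f(m) = 6.049040 > 0 → root in [2.575000, 3.032500]
step 3: m = 2.803750, f(m) = 1.806430 > 0 → root in [2.575000, 2.803750]
Midpoint of [2.575000, 2.803750] = 2.689375

2.6894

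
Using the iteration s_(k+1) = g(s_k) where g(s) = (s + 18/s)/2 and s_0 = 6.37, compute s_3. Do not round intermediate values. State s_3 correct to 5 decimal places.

s_1 = g(6.370000) = 4.597873
s_2 = g(4.597873) = 4.256363
s_3 = g(4.256363) = 4.242663

4.24266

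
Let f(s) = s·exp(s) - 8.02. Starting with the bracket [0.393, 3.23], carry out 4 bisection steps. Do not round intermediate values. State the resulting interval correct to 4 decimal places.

[1.4569, 1.6342]

f(0.393000) = -7.437803, f(3.230000) = 73.633292 (opposite signs)
step 1: m = 1.811500, f(m) = 3.065692 > 0 → root in [0.393000, 1.811500]
step 2: m = 1.102250, f(m) = -4.701199 < 0 → root in [1.102250, 1.811500]
step 3: m = 1.456875, f(m) = -1.766329 < 0 → root in [1.456875, 1.811500]
step 4: m = 1.634188, f(m) = 0.355688 > 0 → root in [1.456875, 1.634188]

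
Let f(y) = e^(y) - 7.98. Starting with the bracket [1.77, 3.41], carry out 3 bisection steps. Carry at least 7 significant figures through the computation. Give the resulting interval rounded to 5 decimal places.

f(1.770000) = -2.109147, f(3.410000) = 22.285244 (opposite signs)
step 1: m = 2.590000, f(m) = 5.349772 > 0 → root in [1.770000, 2.590000]
step 2: m = 2.180000, f(m) = 0.866306 > 0 → root in [1.770000, 2.180000]
step 3: m = 1.975000, f(m) = -0.773380 < 0 → root in [1.975000, 2.180000]

[1.97500, 2.18000]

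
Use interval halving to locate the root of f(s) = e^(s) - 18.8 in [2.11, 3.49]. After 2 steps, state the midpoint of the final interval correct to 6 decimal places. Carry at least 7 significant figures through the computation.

f(2.110000) = -10.551759, f(3.490000) = 13.985948 (opposite signs)
step 1: m = 2.800000, f(m) = -2.355353 < 0 → root in [2.800000, 3.490000]
step 2: m = 3.145000, f(m) = 4.419675 > 0 → root in [2.800000, 3.145000]
Midpoint of [2.800000, 3.145000] = 2.972500

2.972500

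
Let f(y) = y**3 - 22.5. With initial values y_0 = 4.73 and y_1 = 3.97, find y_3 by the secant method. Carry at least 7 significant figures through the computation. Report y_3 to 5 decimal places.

2.95279

Secant update: y_(k+1) = y_k − f(y_k)·(y_k − y_(k-1))/(f(y_k) − f(y_(k-1))).
f(y_0) = 83.323817, f(y_1) = 40.070773
y_2 = 3.970000 - (40.070773)·(3.970000 - 4.730000)/(40.070773 - (83.323817)) = 3.265916; f(y_2) = 12.334929
y_3 = 3.265916 - (12.334929)·(3.265916 - 3.970000)/(12.334929 - (40.070773)) = 2.952789; f(y_3) = 3.245263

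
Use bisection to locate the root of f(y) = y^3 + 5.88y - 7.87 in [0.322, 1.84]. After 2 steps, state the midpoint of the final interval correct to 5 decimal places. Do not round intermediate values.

1.27075

f(0.322000) = -5.943254, f(1.840000) = 9.178704 (opposite signs)
step 1: m = 1.081000, f(m) = -0.250506 < 0 → root in [1.081000, 1.840000]
step 2: m = 1.460500, f(m) = 3.833074 > 0 → root in [1.081000, 1.460500]
Midpoint of [1.081000, 1.460500] = 1.270750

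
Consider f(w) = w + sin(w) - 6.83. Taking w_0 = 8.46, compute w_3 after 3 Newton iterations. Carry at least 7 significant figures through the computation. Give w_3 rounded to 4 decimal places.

f'(w) = 1 + cos(w)
w_0 = 8.460000: f = 2.451922, f' = 0.430401 → w_1 = 8.460000 - (2.451922)/(0.430401) = 2.763162
w_1 = 2.763162: f = -3.697375, f' = 0.070754 → w_2 = 2.763162 - (-3.697375)/(0.070754) = 55.019688
w_2 = 55.019688: f = 47.190562, f' = 1.041805 → w_3 = 55.019688 - (47.190562)/(1.041805) = 9.722744

9.7227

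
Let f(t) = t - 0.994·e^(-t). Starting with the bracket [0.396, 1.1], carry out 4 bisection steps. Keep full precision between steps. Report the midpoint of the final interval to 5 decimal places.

f(0.396000) = -0.272969, f(1.100000) = 0.769126 (opposite signs)
step 1: m = 0.748000, f(m) = 0.277528 > 0 → root in [0.396000, 0.748000]
step 2: m = 0.572000, f(m) = 0.010991 > 0 → root in [0.396000, 0.572000]
step 3: m = 0.484000, f(m) = -0.128615 < 0 → root in [0.484000, 0.572000]
step 4: m = 0.528000, f(m) = -0.058245 < 0 → root in [0.528000, 0.572000]
Midpoint of [0.528000, 0.572000] = 0.550000

0.55000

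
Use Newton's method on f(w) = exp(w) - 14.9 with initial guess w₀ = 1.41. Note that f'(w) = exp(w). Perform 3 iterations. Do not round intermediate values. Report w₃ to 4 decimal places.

w_0 = 1.410000: f = -10.804045, f' = 4.095955 → w_1 = 1.410000 - (-10.804045)/(4.095955) = 4.047735
w_1 = 4.047735: f = 42.367594, f' = 57.267594 → w_2 = 4.047735 - (42.367594)/(57.267594) = 3.307917
w_2 = 3.307917: f = 12.428141, f' = 27.328141 → w_3 = 3.307917 - (12.428141)/(27.328141) = 2.853142

2.8531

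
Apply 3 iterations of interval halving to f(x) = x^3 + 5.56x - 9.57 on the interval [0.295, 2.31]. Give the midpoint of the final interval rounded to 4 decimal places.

f(0.295000) = -7.904128, f(2.310000) = 15.599991 (opposite signs)
step 1: m = 1.302500, f(m) = -0.118401 < 0 → root in [1.302500, 2.310000]
step 2: m = 1.806250, f(m) = 6.365711 > 0 → root in [1.302500, 1.806250]
step 3: m = 1.554375, f(m) = 2.827822 > 0 → root in [1.302500, 1.554375]
Midpoint of [1.302500, 1.554375] = 1.428437

1.4284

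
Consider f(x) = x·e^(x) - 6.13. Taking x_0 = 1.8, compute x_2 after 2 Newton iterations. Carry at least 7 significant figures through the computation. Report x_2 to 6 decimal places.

f'(x) = (x + 1)·e^(x)
x_0 = 1.800000: f = 4.759365, f' = 16.939013 → x_1 = 1.800000 - (4.759365)/(16.939013) = 1.519029
x_1 = 1.519029: f = 0.808606, f' = 11.506395 → x_2 = 1.519029 - (0.808606)/(11.506395) = 1.448755

1.448755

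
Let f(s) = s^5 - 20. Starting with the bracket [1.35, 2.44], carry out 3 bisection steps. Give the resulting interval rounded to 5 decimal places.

[1.75875, 1.89500]

f(1.350000) = -15.515967, f(2.440000) = 66.486661 (opposite signs)
step 1: m = 1.895000, f(m) = 4.436898 > 0 → root in [1.350000, 1.895000]
step 2: m = 1.622500, f(m) = -8.755930 < 0 → root in [1.622500, 1.895000]
step 3: m = 1.758750, f(m) = -3.172463 < 0 → root in [1.758750, 1.895000]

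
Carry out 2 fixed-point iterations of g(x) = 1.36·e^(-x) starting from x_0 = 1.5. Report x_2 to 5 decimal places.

1.00404

x_1 = g(1.500000) = 0.303457
x_2 = g(0.303457) = 1.004036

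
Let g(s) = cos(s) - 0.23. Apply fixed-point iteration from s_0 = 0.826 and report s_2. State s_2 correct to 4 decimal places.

0.6714

s_1 = g(0.826000) = 0.447822
s_2 = g(0.447822) = 0.671392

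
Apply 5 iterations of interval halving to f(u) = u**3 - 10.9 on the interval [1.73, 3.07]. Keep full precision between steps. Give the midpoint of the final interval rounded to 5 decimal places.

f(1.730000) = -5.722283, f(3.070000) = 18.034443 (opposite signs)
step 1: m = 2.400000, f(m) = 2.924000 > 0 → root in [1.730000, 2.400000]
step 2: m = 2.065000, f(m) = -2.094375 < 0 → root in [2.065000, 2.400000]
step 3: m = 2.232500, f(m) = 0.226906 > 0 → root in [2.065000, 2.232500]
step 4: m = 2.148750, f(m) = -0.978949 < 0 → root in [2.148750, 2.232500]
step 5: m = 2.190625, f(m) = -0.387546 < 0 → root in [2.190625, 2.232500]
Midpoint of [2.190625, 2.232500] = 2.211562

2.21156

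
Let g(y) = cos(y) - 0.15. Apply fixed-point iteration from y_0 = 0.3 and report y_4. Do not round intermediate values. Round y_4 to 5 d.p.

y_1 = g(0.300000) = 0.805336
y_2 = g(0.805336) = 0.542869
y_3 = g(0.542869) = 0.706230
y_4 = g(0.706230) = 0.610814

0.61081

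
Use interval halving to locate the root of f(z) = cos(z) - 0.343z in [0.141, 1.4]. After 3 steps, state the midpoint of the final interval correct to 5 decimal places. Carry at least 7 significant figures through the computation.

1.16394

f(0.141000) = 0.941713, f(1.400000) = -0.310233 (opposite signs)
step 1: m = 0.770500, f(m) = 0.453281 > 0 → root in [0.770500, 1.400000]
step 2: m = 1.085250, f(m) = 0.094451 > 0 → root in [1.085250, 1.400000]
step 3: m = 1.242625, f(m) = -0.103908 < 0 → root in [1.085250, 1.242625]
Midpoint of [1.085250, 1.242625] = 1.163937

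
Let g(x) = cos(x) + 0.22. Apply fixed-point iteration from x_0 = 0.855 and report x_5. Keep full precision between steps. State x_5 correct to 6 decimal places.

x_1 = g(0.855000) = 0.876219
x_2 = g(0.876219) = 0.860061
x_3 = g(0.860061) = 0.872391
x_4 = g(0.872391) = 0.862997
x_5 = g(0.862997) = 0.870163

0.870163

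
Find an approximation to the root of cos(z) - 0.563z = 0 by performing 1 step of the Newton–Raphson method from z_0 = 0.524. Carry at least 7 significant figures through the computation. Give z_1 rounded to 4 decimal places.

1.0608

f'(z) = -sin(z) - 0.563
z_0 = 0.524000: f = 0.570813, f' = -1.063347 → z_1 = 0.524000 - (0.570813)/(-1.063347) = 1.060807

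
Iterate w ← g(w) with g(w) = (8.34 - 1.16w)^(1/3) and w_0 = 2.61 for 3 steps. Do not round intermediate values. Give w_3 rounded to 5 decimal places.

1.83667

w_1 = g(2.610000) = 1.744872
w_2 = g(1.744872) = 1.848472
w_3 = g(1.848472) = 1.836673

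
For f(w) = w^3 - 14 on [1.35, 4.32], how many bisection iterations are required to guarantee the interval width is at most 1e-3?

12

Initial width b − a = 4.32 − 1.35 = 2.970000.
After n steps the width is (b−a)/2^n; need (b−a)/2^n ≤ 1e-3.
So n ≥ log₂(2.970000/1e-3) = log₂(2970.0000) ≈ 11.5362.
Hence n = 12.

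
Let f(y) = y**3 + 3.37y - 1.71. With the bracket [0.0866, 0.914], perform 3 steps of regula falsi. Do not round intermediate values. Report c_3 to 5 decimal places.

f(0.086600) = -1.417509, f(0.914000) = 2.133732
step 1: c = 0.416864, f(c) = -0.232728 < 0 → new bracket [0.416864, 0.914000]
step 2: c = 0.465754, f(c) = -0.039373 < 0 → new bracket [0.465754, 0.914000]
step 3: c = 0.473876, f(c) = -0.006626 < 0 → new bracket [0.473876, 0.914000]

0.47388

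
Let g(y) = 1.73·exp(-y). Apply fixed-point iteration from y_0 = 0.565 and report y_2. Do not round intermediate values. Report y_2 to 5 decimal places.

0.64717

y_1 = g(0.565000) = 0.983263
y_2 = g(0.983263) = 0.647173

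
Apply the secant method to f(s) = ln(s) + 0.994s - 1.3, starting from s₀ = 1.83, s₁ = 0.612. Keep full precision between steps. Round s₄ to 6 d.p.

Secant update: s_(k+1) = s_k − f(s_k)·(s_k − s_(k-1))/(f(s_k) − f(s_(k-1))).
f(s_0) = 1.123336, f(s_1) = -1.182695
s_2 = 0.612000 - (-1.182695)·(0.612000 - 1.830000)/(-1.182695 - (1.123336)) = 1.236676; f(s_2) = 0.141683
s_3 = 1.236676 - (0.141683)·(1.236676 - 0.612000)/(0.141683 - (-1.182695)) = 1.169848; f(s_3) = 0.019702
s_4 = 1.169848 - (0.019702)·(1.169848 - 1.236676)/(0.019702 - (0.141683)) = 1.159054; f(s_4) = -0.000297

1.159054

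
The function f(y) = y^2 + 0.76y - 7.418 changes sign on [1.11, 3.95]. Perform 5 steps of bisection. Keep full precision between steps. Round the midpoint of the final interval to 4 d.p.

2.3969

f(1.110000) = -5.342300, f(3.950000) = 11.186500 (opposite signs)
step 1: m = 2.530000, f(m) = 0.905700 > 0 → root in [1.110000, 2.530000]
step 2: m = 1.820000, f(m) = -2.722400 < 0 → root in [1.820000, 2.530000]
step 3: m = 2.175000, f(m) = -1.034375 < 0 → root in [2.175000, 2.530000]
step 4: m = 2.352500, f(m) = -0.095844 < 0 → root in [2.352500, 2.530000]
step 5: m = 2.441250, f(m) = 0.397052 > 0 → root in [2.352500, 2.441250]
Midpoint of [2.352500, 2.441250] = 2.396875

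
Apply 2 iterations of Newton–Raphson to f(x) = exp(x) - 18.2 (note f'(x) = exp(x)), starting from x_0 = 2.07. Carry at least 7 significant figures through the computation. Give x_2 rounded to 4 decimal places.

x_0 = 2.070000: f = -10.275177, f' = 7.924823 → x_1 = 2.070000 - (-10.275177)/(7.924823) = 3.366581
x_1 = 3.366581: f = 10.779284, f' = 28.979284 → x_2 = 3.366581 - (10.779284)/(28.979284) = 2.994616

2.9946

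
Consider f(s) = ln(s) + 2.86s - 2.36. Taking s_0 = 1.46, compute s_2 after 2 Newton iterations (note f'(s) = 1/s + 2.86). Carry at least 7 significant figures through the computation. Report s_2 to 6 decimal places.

s_0 = 1.460000: f = 2.194036, f' = 3.544932 → s_1 = 1.460000 - (2.194036)/(3.544932) = 0.841078
s_1 = 0.841078: f = -0.127588, f' = 4.048951 → s_2 = 0.841078 - (-0.127588)/(4.048951) = 0.872589

0.872589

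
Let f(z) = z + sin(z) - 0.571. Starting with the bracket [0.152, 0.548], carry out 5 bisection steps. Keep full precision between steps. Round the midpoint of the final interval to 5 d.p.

0.28194

f(0.152000) = -0.267585, f(0.548000) = 0.497981 (opposite signs)
step 1: m = 0.350000, f(m) = 0.121898 > 0 → root in [0.152000, 0.350000]
step 2: m = 0.251000, f(m) = -0.071627 < 0 → root in [0.251000, 0.350000]
step 3: m = 0.300500, f(m) = 0.025498 > 0 → root in [0.251000, 0.300500]
step 4: m = 0.275750, f(m) = -0.022981 < 0 → root in [0.275750, 0.300500]
step 5: m = 0.288125, f(m) = 0.001280 > 0 → root in [0.275750, 0.288125]
Midpoint of [0.275750, 0.288125] = 0.281937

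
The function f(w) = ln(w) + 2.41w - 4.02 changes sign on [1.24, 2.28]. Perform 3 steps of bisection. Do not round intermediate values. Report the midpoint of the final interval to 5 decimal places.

1.43500

f(1.240000) = -0.816489, f(2.280000) = 2.298975 (opposite signs)
step 1: m = 1.760000, f(m) = 0.786914 > 0 → root in [1.240000, 1.760000]
step 2: m = 1.500000, f(m) = 0.000465 > 0 → root in [1.240000, 1.500000]
step 3: m = 1.370000, f(m) = -0.403489 < 0 → root in [1.370000, 1.500000]
Midpoint of [1.370000, 1.500000] = 1.435000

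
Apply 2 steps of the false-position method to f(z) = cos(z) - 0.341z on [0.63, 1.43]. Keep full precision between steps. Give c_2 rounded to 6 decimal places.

1.162062

False-position update: c = (a·f(b) − b·f(a))/(f(b) − f(a)); replace the endpoint whose sign matches f(c).
f(0.630000) = 0.593198, f(1.430000) = -0.347298
step 1: c = 1.134583, f(c) = 0.035618 > 0 → new bracket [1.134583, 1.430000]
step 2: c = 1.162062, f(c) = 0.001185 > 0 → new bracket [1.162062, 1.430000]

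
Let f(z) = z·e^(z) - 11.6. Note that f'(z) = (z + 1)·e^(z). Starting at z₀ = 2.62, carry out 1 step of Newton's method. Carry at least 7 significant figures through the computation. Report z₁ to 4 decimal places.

z_0 = 2.620000: f = 24.387596, f' = 49.723319 → z_1 = 2.620000 - (24.387596)/(49.723319) = 2.129534

2.1295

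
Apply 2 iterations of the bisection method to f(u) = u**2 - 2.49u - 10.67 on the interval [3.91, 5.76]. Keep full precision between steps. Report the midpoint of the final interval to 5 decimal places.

f(3.910000) = -5.117800, f(5.760000) = 8.165200 (opposite signs)
step 1: m = 4.835000, f(m) = 0.668075 > 0 → root in [3.910000, 4.835000]
step 2: m = 4.372500, f(m) = -2.438769 < 0 → root in [4.372500, 4.835000]
Midpoint of [4.372500, 4.835000] = 4.603750

4.60375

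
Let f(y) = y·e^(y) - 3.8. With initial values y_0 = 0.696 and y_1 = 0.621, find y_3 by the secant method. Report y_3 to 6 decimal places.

f(y_0) = -2.404023, f(y_1) = -2.644451
y_2 = 0.621000 - (-2.644451)·(0.621000 - 0.696000)/(-2.644451 - (-2.404023)) = 1.445921; f(y_2) = 2.339039
y_3 = 1.445921 - (2.339039)·(1.445921 - 0.621000)/(2.339039 - (-2.644451)) = 1.058738; f(y_3) = -0.747942

1.058738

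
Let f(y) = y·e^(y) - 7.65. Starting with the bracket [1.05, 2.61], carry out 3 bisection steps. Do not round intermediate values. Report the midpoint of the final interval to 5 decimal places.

1.53750

f(1.050000) = -4.649466, f(2.610000) = 27.843523 (opposite signs)
step 1: m = 1.830000, f(m) = 3.758013 > 0 → root in [1.050000, 1.830000]
step 2: m = 1.440000, f(m) = -1.572198 < 0 → root in [1.440000, 1.830000]
step 3: m = 1.635000, f(m) = 0.736664 > 0 → root in [1.440000, 1.635000]
Midpoint of [1.440000, 1.635000] = 1.537500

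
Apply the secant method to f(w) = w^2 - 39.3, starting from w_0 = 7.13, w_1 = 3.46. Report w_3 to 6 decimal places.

f(w_0) = 11.536900, f(w_1) = -27.328400
w_2 = 3.460000 - (-27.328400)·(3.460000 - 7.130000)/(-27.328400 - (11.536900)) = 6.040585; f(w_2) = -2.811327
w_3 = 6.040585 - (-2.811327)·(6.040585 - 3.460000)/(-2.811327 - (-27.328400)) = 6.336496; f(w_3) = 0.851187

6.336496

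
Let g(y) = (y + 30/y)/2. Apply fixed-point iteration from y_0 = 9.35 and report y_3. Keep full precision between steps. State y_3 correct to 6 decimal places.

5.477463

y_1 = g(9.350000) = 6.279278
y_2 = g(6.279278) = 5.528449
y_3 = g(5.528449) = 5.477463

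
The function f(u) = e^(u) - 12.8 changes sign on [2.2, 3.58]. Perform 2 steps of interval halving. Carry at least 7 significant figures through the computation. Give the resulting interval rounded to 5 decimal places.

[2.54500, 2.89000]

f(2.200000) = -3.774987, f(3.580000) = 23.073541 (opposite signs)
step 1: m = 2.890000, f(m) = 5.193310 > 0 → root in [2.200000, 2.890000]
step 2: m = 2.545000, f(m) = -0.056772 < 0 → root in [2.545000, 2.890000]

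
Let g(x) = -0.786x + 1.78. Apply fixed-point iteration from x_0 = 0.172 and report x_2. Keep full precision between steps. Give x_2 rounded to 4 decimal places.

x_1 = g(0.172000) = 1.644808
x_2 = g(1.644808) = 0.487181

0.4872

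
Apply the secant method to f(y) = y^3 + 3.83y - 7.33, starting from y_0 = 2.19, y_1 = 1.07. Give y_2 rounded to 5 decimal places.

1.23566

f(y_0) = 11.561159, f(y_1) = -2.006857
y_2 = 1.070000 - (-2.006857)·(1.070000 - 2.190000)/(-2.006857 - (11.561159)) = 1.235660; f(y_2) = -0.710746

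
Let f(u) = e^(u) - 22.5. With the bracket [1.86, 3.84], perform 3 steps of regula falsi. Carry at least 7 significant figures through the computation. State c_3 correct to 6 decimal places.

3.062873

f(1.860000) = -16.076263, f(3.840000) = 24.025474
step 1: c = 2.653756, f(c) = -8.292697 < 0 → new bracket [2.653756, 3.840000]
step 2: c = 2.958141, f(c) = -3.237871 < 0 → new bracket [2.958141, 3.840000]
step 3: c = 3.062873, f(c) = -1.111081 < 0 → new bracket [3.062873, 3.840000]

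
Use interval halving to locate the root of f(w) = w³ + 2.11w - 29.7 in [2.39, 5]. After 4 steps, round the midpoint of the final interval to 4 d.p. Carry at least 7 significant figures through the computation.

2.7978

f(2.390000) = -11.005181, f(5.000000) = 105.850000 (opposite signs)
step 1: m = 3.695000, f(m) = 28.544377 > 0 → root in [2.390000, 3.695000]
step 2: m = 3.042500, f(m) = 4.883508 > 0 → root in [2.390000, 3.042500]
step 3: m = 2.716250, f(m) = -3.928182 < 0 → root in [2.716250, 3.042500]
step 4: m = 2.879375, f(m) = 0.247805 > 0 → root in [2.716250, 2.879375]
Midpoint of [2.716250, 2.879375] = 2.797813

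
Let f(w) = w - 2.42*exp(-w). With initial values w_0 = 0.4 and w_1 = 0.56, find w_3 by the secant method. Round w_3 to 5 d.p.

0.93757

f(w_0) = -1.222175, f(w_1) = -0.822326
w_2 = 0.560000 - (-0.822326)·(0.560000 - 0.400000)/(-0.822326 - (-1.222175)) = 0.889055; f(w_2) = -0.105672
w_3 = 0.889055 - (-0.105672)·(0.889055 - 0.560000)/(-0.105672 - (-0.822326)) = 0.937575; f(w_3) = -0.010040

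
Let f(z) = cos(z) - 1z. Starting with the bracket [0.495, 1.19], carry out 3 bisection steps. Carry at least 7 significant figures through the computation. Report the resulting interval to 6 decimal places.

[0.668750, 0.755625]

f(0.495000) = 0.384969, f(1.190000) = -0.818340 (opposite signs)
step 1: m = 0.842500, f(m) = -0.176901 < 0 → root in [0.495000, 0.842500]
step 2: m = 0.668750, f(m) = 0.115847 > 0 → root in [0.668750, 0.842500]
step 3: m = 0.755625, f(m) = -0.027782 < 0 → root in [0.668750, 0.755625]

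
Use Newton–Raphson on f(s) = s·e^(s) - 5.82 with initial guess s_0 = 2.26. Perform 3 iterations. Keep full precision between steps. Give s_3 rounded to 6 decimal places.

1.417666

f'(s) = (s + 1)·e^(s)
s_0 = 2.260000: f = 15.837782, f' = 31.240871 → s_1 = 2.260000 - (15.837782)/(31.240871) = 1.753043
s_1 = 1.753043: f = 4.298809, f' = 15.890949 → s_2 = 1.753043 - (4.298809)/(15.890949) = 1.482524
s_2 = 1.482524: f = 0.709101, f' = 10.933147 → s_3 = 1.482524 - (0.709101)/(10.933147) = 1.417666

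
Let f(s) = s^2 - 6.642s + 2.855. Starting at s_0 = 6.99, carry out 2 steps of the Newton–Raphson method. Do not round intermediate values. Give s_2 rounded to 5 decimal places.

f'(s) = 2s - 6.642
s_0 = 6.990000: f = 5.287520, f' = 7.338000 → s_1 = 6.990000 - (5.287520)/(7.338000) = 6.269433
s_1 = 6.269433: f = 0.519217, f' = 5.896866 → s_2 = 6.269433 - (0.519217)/(5.896866) = 6.181383

6.18138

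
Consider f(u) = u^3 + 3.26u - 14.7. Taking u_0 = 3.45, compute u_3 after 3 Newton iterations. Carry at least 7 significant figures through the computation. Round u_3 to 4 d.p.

f'(u) = 3u^2 + 3.26
u_0 = 3.450000: f = 37.610625, f' = 38.967500 → u_1 = 3.450000 - (37.610625)/(38.967500) = 2.484821
u_1 = 2.484821: f = 8.742628, f' = 21.783001 → u_2 = 2.484821 - (8.742628)/(21.783001) = 2.083470
u_2 = 2.083470: f = 1.136133, f' = 16.282539 → u_3 = 2.083470 - (1.136133)/(16.282539) = 2.013694

2.0137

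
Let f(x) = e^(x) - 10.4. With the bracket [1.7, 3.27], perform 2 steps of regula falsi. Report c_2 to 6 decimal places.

False-position update: c = (a·f(b) − b·f(a))/(f(b) − f(a)); replace the endpoint whose sign matches f(c).
f(1.700000) = -4.926053, f(3.270000) = 15.911339
step 1: c = 2.071155, f(c) = -2.466018 < 0 → new bracket [2.071155, 3.270000]
step 2: c = 2.232025, f(c) = -1.081278 < 0 → new bracket [2.232025, 3.270000]

2.232025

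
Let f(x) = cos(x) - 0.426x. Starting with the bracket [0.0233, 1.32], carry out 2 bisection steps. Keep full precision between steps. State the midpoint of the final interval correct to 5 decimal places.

f(0.023300) = 0.989803, f(1.320000) = -0.314145 (opposite signs)
step 1: m = 0.671650, f(m) = 0.496673 > 0 → root in [0.671650, 1.320000]
step 2: m = 0.995825, f(m) = 0.119589 > 0 → root in [0.995825, 1.320000]
Midpoint of [0.995825, 1.320000] = 1.157913

1.15791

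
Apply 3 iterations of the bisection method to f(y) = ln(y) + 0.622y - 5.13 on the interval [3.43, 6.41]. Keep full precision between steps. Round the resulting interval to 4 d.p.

f(3.430000) = -1.763980, f(6.410000) = 0.714879 (opposite signs)
step 1: m = 4.920000, f(m) = -0.476451 < 0 → root in [4.920000, 6.410000]
step 2: m = 5.665000, f(m) = 0.127937 > 0 → root in [4.920000, 5.665000]
step 3: m = 5.292500, f(m) = -0.171774 < 0 → root in [5.292500, 5.665000]

[5.2925, 5.6650]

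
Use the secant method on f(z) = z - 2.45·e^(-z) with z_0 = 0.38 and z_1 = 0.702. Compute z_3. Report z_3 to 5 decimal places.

Secant update: z_(k+1) = z_k − f(z_k)·(z_k − z_(k-1))/(f(z_k) − f(z_(k-1))).
f(z_0) = -1.295460, f(z_1) = -0.512203
z_2 = 0.702000 - (-0.512203)·(0.702000 - 0.380000)/(-0.512203 - (-1.295460)) = 0.912569; f(z_2) = -0.071086
z_3 = 0.912569 - (-0.071086)·(0.912569 - 0.702000)/(-0.071086 - (-0.512203)) = 0.946502; f(z_3) = -0.004334

0.94650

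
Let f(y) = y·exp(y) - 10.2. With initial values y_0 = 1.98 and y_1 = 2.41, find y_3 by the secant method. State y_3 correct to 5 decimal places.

1.78729

f(y_0) = 4.140631, f(y_1) = 16.632846
y_2 = 2.410000 - (16.632846)·(2.410000 - 1.980000)/(16.632846 - (4.140631)) = 1.837474; f(y_2) = 1.340529
y_3 = 1.837474 - (1.340529)·(1.837474 - 2.410000)/(1.340529 - (16.632846)) = 1.787286; f(y_3) = 0.475846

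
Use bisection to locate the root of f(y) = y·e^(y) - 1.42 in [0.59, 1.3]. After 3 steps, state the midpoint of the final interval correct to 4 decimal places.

0.7231

f(0.590000) = -0.355647, f(1.300000) = 3.350086 (opposite signs)
step 1: m = 0.945000, f(m) = 1.011309 > 0 → root in [0.590000, 0.945000]
step 2: m = 0.767500, f(m) = 0.233482 > 0 → root in [0.590000, 0.767500]
step 3: m = 0.678750, f(m) = -0.081904 < 0 → root in [0.678750, 0.767500]
Midpoint of [0.678750, 0.767500] = 0.723125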